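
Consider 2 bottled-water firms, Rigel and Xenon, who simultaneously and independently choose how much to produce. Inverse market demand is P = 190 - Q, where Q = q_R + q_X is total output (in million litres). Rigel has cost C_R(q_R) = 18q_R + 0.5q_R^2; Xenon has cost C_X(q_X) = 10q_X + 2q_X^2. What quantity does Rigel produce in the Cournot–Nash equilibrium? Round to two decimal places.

50.12

Rigel's profit: π_R = (190 - Q)q_R - (18q_R + (1/2)q_R²). Setting ∂π_R/∂q_R = 0: 172 - 3q_R - (q_X) = 0.
Xenon's profit: π_X = (190 - Q)q_X - (10q_X + 2q_X²). Setting ∂π_X/∂q_X = 0: 180 - 6q_X - (q_R) = 0.
Rearranging gives the reaction functions q_R = (172 - q_X)/3 and q_X = (180 - q_R)/6.
Substituting one into the other gives q_R = 852/17 and q_X = 368/17.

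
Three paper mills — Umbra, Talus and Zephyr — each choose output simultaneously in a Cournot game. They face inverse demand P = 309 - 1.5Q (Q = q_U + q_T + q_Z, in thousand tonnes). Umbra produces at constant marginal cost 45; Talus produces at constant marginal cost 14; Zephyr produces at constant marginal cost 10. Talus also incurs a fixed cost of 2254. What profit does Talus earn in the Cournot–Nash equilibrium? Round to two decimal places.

Umbra's profit: π_U = (309 - 1.5Q)q_U - (45q_U). Setting ∂π_U/∂q_U = 0: 264 - 3q_U - (3/2)(q_T + q_Z) = 0.
Talus's first-order condition: 295 - 3q_T - (3/2)(q_U + q_Z) = 0.
Zephyr's profit: π_Z = (309 - 1.5Q)q_Z - (10q_Z). Setting ∂π_Z/∂q_Z = 0: 299 - 3q_Z - (3/2)(q_U + q_T) = 0.
Adding the 3 conditions: 858 − 3Q − 3Q = 0, i.e. Q = 143.
Back-substituting: q_U = (264 − 429/2)/(3/2) = 33, q_T = (295 − 429/2)/(3/2) = 161/3, q_Z = (299 − 429/2)/(3/2) = 169/3.
Price P = 309 - (3/2)·143 = 189/2.
Talus's profit: (189/2 - 14)·(161/3) - 2254 = 2066.1667.

2066.17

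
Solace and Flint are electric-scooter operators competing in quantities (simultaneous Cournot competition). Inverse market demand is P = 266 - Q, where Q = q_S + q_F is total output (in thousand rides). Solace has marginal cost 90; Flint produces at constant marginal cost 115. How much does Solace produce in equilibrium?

67

Solace's profit: π_S = (266 - Q)q_S - (90q_S). Setting ∂π_S/∂q_S = 0: 176 - 2q_S - (q_F) = 0.
Flint's profit: π_F = (266 - Q)q_F - (115q_F). Setting ∂π_F/∂q_F = 0: 151 - 2q_F - (q_S) = 0.
So q_S = (176 - q_F)/2 and q_F = (151 - q_S)/2.
Substituting one into the other gives q_S = 67 and q_F = 42.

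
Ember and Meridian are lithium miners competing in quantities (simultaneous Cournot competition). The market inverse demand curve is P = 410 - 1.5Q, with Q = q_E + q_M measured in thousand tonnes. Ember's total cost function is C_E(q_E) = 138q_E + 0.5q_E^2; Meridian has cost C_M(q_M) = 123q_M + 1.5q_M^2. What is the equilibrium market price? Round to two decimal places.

Ember's profit: π_E = (410 - 1.5Q)q_E - (138q_E + (1/2)q_E²). Setting ∂π_E/∂q_E = 0: 272 - 4q_E - (3/2)(q_M) = 0.
Meridian's profit: π_M = (410 - 1.5Q)q_M - (123q_M + (3/2)q_M²). Setting ∂π_M/∂q_M = 0: 287 - 6q_M - (3/2)(q_E) = 0.
So q_E = (272 - (3/2)q_M)/4 and q_M = (287 - (3/2)q_E)/6.
Solving the pair: q_E = 1602/29, q_M = 34.0230.
Total output Q = 89.2644, so price P = 410 - (3/2)·89.2644 = 276.1034.

276.10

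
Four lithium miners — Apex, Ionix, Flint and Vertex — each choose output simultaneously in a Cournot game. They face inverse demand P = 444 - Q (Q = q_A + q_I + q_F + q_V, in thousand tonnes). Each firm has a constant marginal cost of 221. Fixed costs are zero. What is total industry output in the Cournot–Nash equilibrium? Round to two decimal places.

Each firm earns π_i = (444 - Q)q_i - 221q_i.
First-order condition (treating rivals' output as given): 223 - 2q_i - Σ_{j≠i} q_j = 0.
With identical firms every q_j equals q_i, so Σ_{j≠i} q_j = 3q_i and 223 = 5q_i, giving q_i = 223/5.
Total output Q = 223/5 + 223/5 + 223/5 + 223/5 = 892/5.

178.40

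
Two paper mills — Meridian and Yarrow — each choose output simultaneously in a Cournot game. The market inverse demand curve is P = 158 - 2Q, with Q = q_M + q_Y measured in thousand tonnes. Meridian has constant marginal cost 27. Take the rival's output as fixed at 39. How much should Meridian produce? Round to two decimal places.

With the rival's output fixed at 39, Meridian's profit is π_M = (158 - 2·39 - 2q_M)q_M - (27q_M) = (80 - 2q_M)q_M - (27q_M).
∂π_M/∂q_M = 53 - 4q_M = 0, so q_M = 53/4.

13.25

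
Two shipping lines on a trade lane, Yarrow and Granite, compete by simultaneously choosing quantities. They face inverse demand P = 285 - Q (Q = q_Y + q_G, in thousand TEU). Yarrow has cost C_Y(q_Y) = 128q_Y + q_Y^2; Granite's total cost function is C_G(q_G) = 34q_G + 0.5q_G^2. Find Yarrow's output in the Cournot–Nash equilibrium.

Yarrow's profit: π_Y = (285 - Q)q_Y - (128q_Y + q_Y²). Setting ∂π_Y/∂q_Y = 0: 157 - 4q_Y - (q_G) = 0.
Granite's profit: π_G = (285 - Q)q_G - (34q_G + (1/2)q_G²). Setting ∂π_G/∂q_G = 0: 251 - 3q_G - (q_Y) = 0.
Rearranging gives the reaction functions q_Y = (157 - q_G)/4 and q_G = (251 - q_Y)/3.
Substituting one into the other gives q_Y = 20 and q_G = 77.

20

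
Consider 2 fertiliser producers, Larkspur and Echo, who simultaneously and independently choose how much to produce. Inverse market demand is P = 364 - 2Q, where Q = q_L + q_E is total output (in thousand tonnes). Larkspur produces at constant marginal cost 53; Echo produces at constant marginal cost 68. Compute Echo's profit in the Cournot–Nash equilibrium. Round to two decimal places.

4386.72

Larkspur's profit: π_L = (364 - 2Q)q_L - (53q_L). Setting ∂π_L/∂q_L = 0: 311 - 4q_L - 2(q_E) = 0.
Echo's first-order condition: 296 - 4q_E - 2(q_L) = 0.
Best responses: q_L = (311 - 2q_E)/4, q_E = (296 - 2q_L)/4.
Substituting one into the other gives q_L = 163/3 and q_E = 281/6.
Price P = 364 - 2·(607/6) = 485/3.
Echo's profit: (485/3 - 68)·(281/6) = 4386.7222.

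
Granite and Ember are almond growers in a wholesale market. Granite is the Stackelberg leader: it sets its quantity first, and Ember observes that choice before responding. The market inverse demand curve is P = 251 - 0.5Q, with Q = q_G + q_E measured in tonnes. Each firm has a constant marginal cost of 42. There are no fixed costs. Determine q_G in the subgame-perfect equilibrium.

209

Solve by backward induction. Given q_G, the follower Ember maximises π_E = (251 - (1/2)q_G - (1/2)q_E)q_E - 42q_E.
Setting the follower's marginal profit to zero, 209 - (1/2)q_G - q_E = 0, i.e. q_E = (209 - (1/2)q_G).
Granite substitutes q_E(q_G) into its own profit: π_G = q_G(251 - (1/2)q_G - (209 - (1/2)q_G)/2) - 42q_G = (293/2 - (1/4)q_G)q_G - 42q_G.
The leader's first-order condition 209/2 - (1/2)q_G = 0 yields q_G = 209.
Then q_E = (209 - (1/2)·209) = 209/2.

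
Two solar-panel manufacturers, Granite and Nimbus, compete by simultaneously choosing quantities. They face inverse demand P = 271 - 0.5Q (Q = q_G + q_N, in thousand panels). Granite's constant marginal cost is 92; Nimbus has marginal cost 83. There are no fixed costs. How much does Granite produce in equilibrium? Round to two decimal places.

Granite's profit: π_G = (271 - 0.5Q)q_G - (92q_G). Setting ∂π_G/∂q_G = 0: 179 - q_G - (1/2)(q_N) = 0.
Nimbus's first-order condition: 188 - q_N - (1/2)(q_G) = 0.
Rearranging gives the reaction functions q_G = (179 - (1/2)q_N) and q_N = (188 - (1/2)q_G).
Substituting one into the other gives q_G = 340/3 and q_N = 394/3.

113.33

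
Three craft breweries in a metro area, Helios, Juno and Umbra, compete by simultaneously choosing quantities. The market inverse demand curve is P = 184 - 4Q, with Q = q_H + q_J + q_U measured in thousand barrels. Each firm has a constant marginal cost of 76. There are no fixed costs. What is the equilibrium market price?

Each firm earns π_i = (184 - 4Q)q_i - 76q_i.
Setting ∂π_i/∂q_i = 0 with rivals' quantities fixed: 108 - 8q_i - 4·Σ_{j≠i} q_j = 0.
By symmetry each firm produces the same amount; substituting Σ_{j≠i} q_j = 2q_i yields q_i = 108/16 = 27/4.
Total output Q = 81/4, so price P = 184 - 4·(81/4) = 103.

103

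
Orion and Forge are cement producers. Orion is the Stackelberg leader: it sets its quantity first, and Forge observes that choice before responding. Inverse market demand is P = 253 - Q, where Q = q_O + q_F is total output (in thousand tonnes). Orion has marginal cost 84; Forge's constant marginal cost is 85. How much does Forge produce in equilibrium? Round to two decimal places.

Solve by backward induction. Given q_O, the follower Forge maximises π_F = (253 - q_O - q_F)q_F - 85q_F.
∂π_F/∂q_F = 168 - q_O - 2q_F = 0 gives the reaction function q_F = (168 - q_O)/2.
Orion substitutes q_F(q_O) into its own profit: π_O = q_O(253 - q_O - (168 - q_O)/2) - 84q_O = (169 - (1/2)q_O)q_O - 84q_O.
The leader's first-order condition 85 - q_O = 0 yields q_O = 85.
Then q_F = (168 - 85)/2 = 83/2.

41.50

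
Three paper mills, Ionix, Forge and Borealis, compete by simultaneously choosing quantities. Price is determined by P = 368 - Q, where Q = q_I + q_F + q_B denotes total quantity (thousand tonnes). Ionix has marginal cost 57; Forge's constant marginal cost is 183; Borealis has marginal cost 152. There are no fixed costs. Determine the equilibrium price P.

Ionix's profit: π_I = (368 - Q)q_I - (57q_I). Setting ∂π_I/∂q_I = 0: 311 - 2q_I - (q_F + q_B) = 0.
Forge's profit: π_F = (368 - Q)q_F - (183q_F). Setting ∂π_F/∂q_F = 0: 185 - 2q_F - (q_I + q_B) = 0.
Borealis's profit: π_B = (368 - Q)q_B - (152q_B). Setting ∂π_B/∂q_B = 0: 216 - 2q_B - (q_I + q_F) = 0.
Adding the 3 first-order conditions: 712 − 4Q = 0, so Q = 178.
Back-substituting: q_I = (311 − 178) = 133, q_F = (185 − 178) = 7, q_B = (216 − 178) = 38.
Total output Q = 178, so price P = 368 - 178 = 190.

190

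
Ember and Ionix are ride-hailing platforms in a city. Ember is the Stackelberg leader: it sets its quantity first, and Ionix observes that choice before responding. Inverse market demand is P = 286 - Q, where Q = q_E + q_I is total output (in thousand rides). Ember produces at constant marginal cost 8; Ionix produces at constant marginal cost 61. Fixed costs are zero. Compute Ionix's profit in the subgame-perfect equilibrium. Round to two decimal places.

The follower Ionix best-responds to any q_E: π_I = (286 - Q)q_I - 61q_I.
∂π_I/∂q_I = 225 - q_E - 2q_I = 0 gives the reaction function q_I = (225 - q_E)/2.
The leader anticipates this reaction. Substituting into P = 286 - Q gives P = 347/2 - (1/2)q_E, so π_E = (347/2 - (1/2)q_E)q_E - 8q_E.
Maximising: ∂π_E/∂q_E = 331/2 - q_E = 0, giving q_E = 331/2.
Then q_I = (225 - 331/2)/2 = 119/4.
Price P = 286 - 781/4 = 363/4.
Ionix's profit: (363/4 - 61)·(119/4) = 885.0625.

885.06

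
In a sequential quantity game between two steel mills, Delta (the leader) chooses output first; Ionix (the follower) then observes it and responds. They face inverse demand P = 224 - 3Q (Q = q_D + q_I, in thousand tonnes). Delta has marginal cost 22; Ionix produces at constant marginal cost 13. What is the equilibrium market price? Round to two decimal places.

70.25

The follower Ionix best-responds to any q_D: π_I = (224 - 3Q)q_I - 13q_I.
∂π_I/∂q_I = 211 - 3q_D - 6q_I = 0 gives the reaction function q_I = (211 - 3q_D)/6.
The leader anticipates this reaction. Substituting into P = 224 - 3Q gives P = 237/2 - (3/2)q_D, so π_D = (237/2 - (3/2)q_D)q_D - 22q_D.
The leader's first-order condition 193/2 - 3q_D = 0 yields q_D = 193/6.
Then q_I = (211 - 3·(193/6))/6 = 229/12.
Total output Q = 205/4, so price P = 224 - 3·(205/4) = 281/4.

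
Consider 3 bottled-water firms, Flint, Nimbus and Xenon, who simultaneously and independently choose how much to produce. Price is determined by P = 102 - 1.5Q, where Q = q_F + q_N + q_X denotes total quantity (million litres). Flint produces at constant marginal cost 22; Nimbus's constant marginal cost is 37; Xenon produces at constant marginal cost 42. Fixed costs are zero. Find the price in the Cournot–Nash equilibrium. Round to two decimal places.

50.75

Flint's profit: π_F = (102 - 1.5Q)q_F - (22q_F). Setting ∂π_F/∂q_F = 0: 80 - 3q_F - (3/2)(q_N + q_X) = 0.
Nimbus's profit: π_N = (102 - 1.5Q)q_N - (37q_N). Setting ∂π_N/∂q_N = 0: 65 - 3q_N - (3/2)(q_F + q_X) = 0.
Xenon's profit: π_X = (102 - 1.5Q)q_X - (42q_X). Setting ∂π_X/∂q_X = 0: 60 - 3q_X - (3/2)(q_F + q_N) = 0.
Adding the 3 conditions: 205 − 3Q − 3Q = 0, i.e. Q = 205/6.
Back-substituting: q_F = (80 − 205/4)/(3/2) = 115/6, q_N = (65 − 205/4)/(3/2) = 55/6, q_X = (60 − 205/4)/(3/2) = 35/6.
Total output Q = 205/6, so price P = 102 - (3/2)·(205/6) = 203/4.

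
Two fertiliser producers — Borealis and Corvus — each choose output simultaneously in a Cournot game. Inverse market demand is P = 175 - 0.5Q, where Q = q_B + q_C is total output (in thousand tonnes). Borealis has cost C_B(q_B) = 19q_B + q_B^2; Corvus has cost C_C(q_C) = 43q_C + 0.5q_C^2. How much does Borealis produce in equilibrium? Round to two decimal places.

42.78

Borealis's profit: π_B = (175 - 0.5Q)q_B - (19q_B + q_B²). Setting ∂π_B/∂q_B = 0: 156 - 3q_B - (1/2)(q_C) = 0.
Corvus's first-order condition: 132 - 2q_C - (1/2)(q_B) = 0.
Rearranging gives the reaction functions q_B = (156 - (1/2)q_C)/3 and q_C = (132 - (1/2)q_B)/2.
Solving the pair: q_B = 984/23, q_C = 1272/23.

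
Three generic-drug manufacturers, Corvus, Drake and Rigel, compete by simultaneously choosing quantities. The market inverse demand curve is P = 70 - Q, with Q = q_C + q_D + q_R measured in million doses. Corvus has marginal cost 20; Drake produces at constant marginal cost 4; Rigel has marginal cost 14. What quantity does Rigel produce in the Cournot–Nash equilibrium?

13

Corvus's profit: π_C = (70 - Q)q_C - (20q_C). Setting ∂π_C/∂q_C = 0: 50 - 2q_C - (q_D + q_R) = 0.
Drake's first-order condition: 66 - 2q_D - (q_C + q_R) = 0.
Rigel's first-order condition: 56 - 2q_R - (q_C + q_D) = 0.
Adding the 3 first-order conditions: 172 − 4Q = 0, so Q = 43.
Back-substituting: q_C = (50 − 43) = 7, q_D = (66 − 43) = 23, q_R = (56 − 43) = 13.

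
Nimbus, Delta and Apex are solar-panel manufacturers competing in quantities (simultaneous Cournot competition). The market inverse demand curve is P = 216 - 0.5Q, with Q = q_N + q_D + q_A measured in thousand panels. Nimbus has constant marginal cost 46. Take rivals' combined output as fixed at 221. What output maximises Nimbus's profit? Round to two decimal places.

With rivals' combined output fixed at 221, Nimbus's profit is π_N = (216 - (1/2)·221 - (1/2)q_N)q_N - (46q_N) = (211/2 - (1/2)q_N)q_N - (46q_N).
∂π_N/∂q_N = 119/2 - q_N = 0, so q_N = 119/2.

59.50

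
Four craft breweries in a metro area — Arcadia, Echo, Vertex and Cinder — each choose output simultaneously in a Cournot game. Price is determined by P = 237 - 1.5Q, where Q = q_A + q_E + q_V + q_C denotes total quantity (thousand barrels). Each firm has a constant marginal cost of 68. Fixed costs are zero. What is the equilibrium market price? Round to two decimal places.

A representative firm's profit is π_i = q_i(237 - 1.5Q) - 68q_i.
Setting ∂π_i/∂q_i = 0 with rivals' quantities fixed: 169 - 3q_i - (3/2)·Σ_{j≠i} q_j = 0.
With identical firms every q_j equals q_i, so Σ_{j≠i} q_j = 3q_i and 169 = (15/2)q_i, giving q_i = 338/15.
Total output Q = 1352/15, so price P = 237 - (3/2)·(1352/15) = 509/5.

101.80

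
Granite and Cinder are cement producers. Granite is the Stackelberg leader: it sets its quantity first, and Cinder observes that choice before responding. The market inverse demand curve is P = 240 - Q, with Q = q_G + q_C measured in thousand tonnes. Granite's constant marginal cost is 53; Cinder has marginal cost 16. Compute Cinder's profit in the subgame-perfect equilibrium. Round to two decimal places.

5550.25

The follower Cinder best-responds to any q_G: π_C = (240 - Q)q_C - 16q_C.
Follower FOC: 224 - q_G - 2q_C = 0, so q_C(q_G) = (224 - q_G)/2.
Granite substitutes q_C(q_G) into its own profit: π_G = q_G(240 - q_G - (224 - q_G)/2) - 53q_G = (128 - (1/2)q_G)q_G - 53q_G.
Leader FOC: 75 - q_G = 0, so q_G = 75.
Then q_C = (224 - 75)/2 = 149/2.
Price P = 240 - 299/2 = 181/2.
Cinder's profit: (181/2 - 16)·(149/2) = 5550.2500.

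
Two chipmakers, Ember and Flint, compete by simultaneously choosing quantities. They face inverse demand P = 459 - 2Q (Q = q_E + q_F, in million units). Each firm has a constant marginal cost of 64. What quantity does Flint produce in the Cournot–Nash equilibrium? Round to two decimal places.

65.83

A representative firm's profit is π_i = q_i(459 - 2Q) - 64q_i.
First-order condition (treating rivals' output as given): 395 - 4q_i - 2q_j = 0.
With identical firms every q_j equals q_i, so q_j = q_i and 395 = 6q_i, giving q_i = 395/6.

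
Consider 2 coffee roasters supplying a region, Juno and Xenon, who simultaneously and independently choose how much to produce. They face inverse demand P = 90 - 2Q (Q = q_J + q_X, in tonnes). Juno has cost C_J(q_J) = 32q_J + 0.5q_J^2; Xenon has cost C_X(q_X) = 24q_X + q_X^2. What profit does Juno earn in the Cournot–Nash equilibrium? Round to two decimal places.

Juno's profit: π_J = (90 - 2Q)q_J - (32q_J + (1/2)q_J²). Setting ∂π_J/∂q_J = 0: 58 - 5q_J - 2(q_X) = 0.
Xenon's profit: π_X = (90 - 2Q)q_X - (24q_X + q_X²). Setting ∂π_X/∂q_X = 0: 66 - 6q_X - 2(q_J) = 0.
Best responses: q_J = (58 - 2q_X)/5, q_X = (66 - 2q_J)/6.
Substituting one into the other gives q_J = 108/13 and q_X = 107/13.
Price P = 90 - 2·(215/13) = 740/13.
Juno's profit: (740/13)·(108/13) - 32·(108/13) - (1/2)(108/13)² = 172.5444.

172.54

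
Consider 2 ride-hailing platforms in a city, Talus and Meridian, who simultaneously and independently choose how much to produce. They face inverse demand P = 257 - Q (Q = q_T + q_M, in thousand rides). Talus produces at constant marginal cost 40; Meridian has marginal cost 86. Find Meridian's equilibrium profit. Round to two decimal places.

1736.11

Talus's profit: π_T = (257 - Q)q_T - (40q_T). Setting ∂π_T/∂q_T = 0: 217 - 2q_T - (q_M) = 0.
Meridian's profit: π_M = (257 - Q)q_M - (86q_M). Setting ∂π_M/∂q_M = 0: 171 - 2q_M - (q_T) = 0.
Best responses: q_T = (217 - q_M)/2, q_M = (171 - q_T)/2.
Solving the pair: q_T = 263/3, q_M = 125/3.
Price P = 257 - 388/3 = 383/3.
Meridian's profit: (383/3 - 86)·(125/3) = 1736.1111.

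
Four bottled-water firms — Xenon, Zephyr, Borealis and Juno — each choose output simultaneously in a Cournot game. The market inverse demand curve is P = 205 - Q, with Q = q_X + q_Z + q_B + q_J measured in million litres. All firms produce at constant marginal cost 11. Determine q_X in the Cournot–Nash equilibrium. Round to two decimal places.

Each firm earns π_i = (205 - Q)q_i - 11q_i.
Setting ∂π_i/∂q_i = 0 with rivals' quantities fixed: 194 - 2q_i - Σ_{j≠i} q_j = 0.
By symmetry each firm produces the same amount; substituting Σ_{j≠i} q_j = 3q_i yields q_i = 194/5.

38.80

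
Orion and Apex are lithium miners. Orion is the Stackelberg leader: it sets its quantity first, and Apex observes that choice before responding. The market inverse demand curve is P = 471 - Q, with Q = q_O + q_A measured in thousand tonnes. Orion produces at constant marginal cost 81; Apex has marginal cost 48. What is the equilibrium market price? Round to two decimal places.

Solve by backward induction. Given q_O, the follower Apex maximises π_A = (471 - q_O - q_A)q_A - 48q_A.
∂π_A/∂q_A = 423 - q_O - 2q_A = 0 gives the reaction function q_A = (423 - q_O)/2.
Orion substitutes q_A(q_O) into its own profit: π_O = q_O(471 - q_O - (423 - q_O)/2) - 81q_O = (519/2 - (1/2)q_O)q_O - 81q_O.
The leader's first-order condition 357/2 - q_O = 0 yields q_O = 357/2.
Then q_A = (423 - 357/2)/2 = 489/4.
Total output Q = 1203/4, so price P = 471 - 1203/4 = 681/4.

170.25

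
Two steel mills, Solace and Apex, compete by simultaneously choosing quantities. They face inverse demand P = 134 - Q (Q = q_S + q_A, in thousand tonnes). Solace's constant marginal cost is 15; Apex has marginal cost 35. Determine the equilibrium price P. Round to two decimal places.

61.33

Solace's profit: π_S = (134 - Q)q_S - (15q_S). Setting ∂π_S/∂q_S = 0: 119 - 2q_S - (q_A) = 0.
Apex's profit: π_A = (134 - Q)q_A - (35q_A). Setting ∂π_A/∂q_A = 0: 99 - 2q_A - (q_S) = 0.
Best responses: q_S = (119 - q_A)/2, q_A = (99 - q_S)/2.
Substituting one into the other gives q_S = 139/3 and q_A = 79/3.
Total output Q = 218/3, so price P = 134 - 218/3 = 184/3.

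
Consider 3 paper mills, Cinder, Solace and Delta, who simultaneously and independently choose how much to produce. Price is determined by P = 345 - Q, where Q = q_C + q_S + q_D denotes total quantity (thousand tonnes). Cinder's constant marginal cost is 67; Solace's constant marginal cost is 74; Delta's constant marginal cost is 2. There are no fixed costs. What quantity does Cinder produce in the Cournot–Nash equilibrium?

55

Cinder's profit: π_C = (345 - Q)q_C - (67q_C). Setting ∂π_C/∂q_C = 0: 278 - 2q_C - (q_S + q_D) = 0.
Solace's first-order condition: 271 - 2q_S - (q_C + q_D) = 0.
Delta's first-order condition: 343 - 2q_D - (q_C + q_S) = 0.
Summing all 3 equations gives 892 − 4Q = 0, hence Q = 223.
Back-substituting: q_C = (278 − 223) = 55, q_S = (271 − 223) = 48, q_D = (343 − 223) = 120.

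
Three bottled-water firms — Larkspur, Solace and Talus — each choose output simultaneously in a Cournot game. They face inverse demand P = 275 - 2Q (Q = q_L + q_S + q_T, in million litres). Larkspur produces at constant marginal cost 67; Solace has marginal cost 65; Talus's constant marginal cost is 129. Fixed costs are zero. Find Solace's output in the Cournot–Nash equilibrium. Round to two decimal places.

Larkspur's profit: π_L = (275 - 2Q)q_L - (67q_L). Setting ∂π_L/∂q_L = 0: 208 - 4q_L - 2(q_S + q_T) = 0.
Solace's profit: π_S = (275 - 2Q)q_S - (65q_S). Setting ∂π_S/∂q_S = 0: 210 - 4q_S - 2(q_L + q_T) = 0.
Talus's first-order condition: 146 - 4q_T - 2(q_L + q_S) = 0.
Adding the 3 conditions: 564 − 4Q − 4Q = 0, i.e. Q = 141/2.
Back-substituting: q_L = (208 − 141)/2 = 67/2, q_S = (210 − 141)/2 = 69/2, q_T = (146 − 141)/2 = 5/2.

34.50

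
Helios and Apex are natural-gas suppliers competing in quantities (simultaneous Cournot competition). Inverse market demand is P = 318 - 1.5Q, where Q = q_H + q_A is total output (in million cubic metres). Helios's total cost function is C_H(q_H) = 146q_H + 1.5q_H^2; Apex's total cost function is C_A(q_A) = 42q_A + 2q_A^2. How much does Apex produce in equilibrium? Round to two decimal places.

35.17

Helios's profit: π_H = (318 - 1.5Q)q_H - (146q_H + (3/2)q_H²). Setting ∂π_H/∂q_H = 0: 172 - 6q_H - (3/2)(q_A) = 0.
Apex's first-order condition: 276 - 7q_A - (3/2)(q_H) = 0.
Rearranging gives the reaction functions q_H = (172 - (3/2)q_A)/6 and q_A = (276 - (3/2)q_H)/7.
Substituting one into the other gives q_H = 19.8742 and q_A = 1864/53.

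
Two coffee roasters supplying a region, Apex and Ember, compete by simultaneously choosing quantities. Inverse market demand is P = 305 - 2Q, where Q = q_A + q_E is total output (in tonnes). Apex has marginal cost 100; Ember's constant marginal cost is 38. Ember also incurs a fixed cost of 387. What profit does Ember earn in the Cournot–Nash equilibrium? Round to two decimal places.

Apex's profit: π_A = (305 - 2Q)q_A - (100q_A). Setting ∂π_A/∂q_A = 0: 205 - 4q_A - 2(q_E) = 0.
Ember's profit: π_E = (305 - 2Q)q_E - (38q_E). Setting ∂π_E/∂q_E = 0: 267 - 4q_E - 2(q_A) = 0.
So q_A = (205 - 2q_E)/4 and q_E = (267 - 2q_A)/4.
Substituting one into the other gives q_A = 143/6 and q_E = 329/6.
Price P = 305 - 2·(236/3) = 443/3.
Ember's profit: (443/3 - 38)·(329/6) - 387 = 5626.3889.

5626.39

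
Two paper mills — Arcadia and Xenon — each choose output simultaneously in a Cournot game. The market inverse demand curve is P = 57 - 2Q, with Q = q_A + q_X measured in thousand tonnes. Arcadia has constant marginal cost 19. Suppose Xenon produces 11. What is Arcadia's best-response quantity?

4

With the rival's output fixed at 11, Arcadia's profit is π_A = (57 - 2·11 - 2q_A)q_A - (19q_A) = (35 - 2q_A)q_A - (19q_A).
∂π_A/∂q_A = 16 - 4q_A = 0, so q_A = 4.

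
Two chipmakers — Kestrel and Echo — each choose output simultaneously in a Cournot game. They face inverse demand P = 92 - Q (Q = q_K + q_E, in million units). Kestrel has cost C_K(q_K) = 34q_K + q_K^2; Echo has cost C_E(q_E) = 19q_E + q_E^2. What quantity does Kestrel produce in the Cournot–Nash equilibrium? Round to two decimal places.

Kestrel's profit: π_K = (92 - Q)q_K - (34q_K + q_K²). Setting ∂π_K/∂q_K = 0: 58 - 4q_K - (q_E) = 0.
Echo's profit: π_E = (92 - Q)q_E - (19q_E + q_E²). Setting ∂π_E/∂q_E = 0: 73 - 4q_E - (q_K) = 0.
So q_K = (58 - q_E)/4 and q_E = (73 - q_K)/4.
Solving the pair: q_K = 53/5, q_E = 78/5.

10.60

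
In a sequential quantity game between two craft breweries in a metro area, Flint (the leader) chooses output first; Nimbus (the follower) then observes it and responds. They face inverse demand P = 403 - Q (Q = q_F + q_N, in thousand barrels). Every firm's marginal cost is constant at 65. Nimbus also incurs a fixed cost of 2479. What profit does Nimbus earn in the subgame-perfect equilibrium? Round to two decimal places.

4661.25

The follower Nimbus best-responds to any q_F: π_N = (403 - Q)q_N - 65q_N.
Setting the follower's marginal profit to zero, 338 - q_F - 2q_N = 0, i.e. q_N = (338 - q_F)/2.
The leader anticipates this reaction. Substituting into P = 403 - Q gives P = 234 - (1/2)q_F, so π_F = (234 - (1/2)q_F)q_F - 65q_F.
The leader's first-order condition 169 - q_F = 0 yields q_F = 169.
Then q_N = (338 - 169)/2 = 169/2.
Price P = 403 - 507/2 = 299/2.
Nimbus's profit: (299/2 - 65)·(169/2) - 2479 = 4661.2500.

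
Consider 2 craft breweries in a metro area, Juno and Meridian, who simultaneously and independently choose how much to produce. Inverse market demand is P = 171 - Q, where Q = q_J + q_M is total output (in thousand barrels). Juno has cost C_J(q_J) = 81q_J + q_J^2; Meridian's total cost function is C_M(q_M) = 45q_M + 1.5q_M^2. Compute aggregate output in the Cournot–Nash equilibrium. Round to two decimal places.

Juno's profit: π_J = (171 - Q)q_J - (81q_J + q_J²). Setting ∂π_J/∂q_J = 0: 90 - 4q_J - (q_M) = 0.
Meridian's profit: π_M = (171 - Q)q_M - (45q_M + (3/2)q_M²). Setting ∂π_M/∂q_M = 0: 126 - 5q_M - (q_J) = 0.
Best responses: q_J = (90 - q_M)/4, q_M = (126 - q_J)/5.
Solving the pair: q_J = 324/19, q_M = 414/19.
Total output Q = 324/19 + 414/19 = 738/19.

38.84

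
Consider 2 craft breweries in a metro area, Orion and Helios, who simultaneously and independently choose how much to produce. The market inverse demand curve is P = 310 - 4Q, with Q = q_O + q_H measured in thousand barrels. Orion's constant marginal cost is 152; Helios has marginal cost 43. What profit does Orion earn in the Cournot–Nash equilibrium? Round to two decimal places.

Orion's profit: π_O = (310 - 4Q)q_O - (152q_O). Setting ∂π_O/∂q_O = 0: 158 - 8q_O - 4(q_H) = 0.
Helios's profit: π_H = (310 - 4Q)q_H - (43q_H). Setting ∂π_H/∂q_H = 0: 267 - 8q_H - 4(q_O) = 0.
Best responses: q_O = (158 - 4q_H)/8, q_H = (267 - 4q_O)/8.
Substituting one into the other gives q_O = 49/12 and q_H = 94/3.
Price P = 310 - 4·(425/12) = 505/3.
Orion's profit: (505/3 - 152)·(49/12) = 66.6944.

66.69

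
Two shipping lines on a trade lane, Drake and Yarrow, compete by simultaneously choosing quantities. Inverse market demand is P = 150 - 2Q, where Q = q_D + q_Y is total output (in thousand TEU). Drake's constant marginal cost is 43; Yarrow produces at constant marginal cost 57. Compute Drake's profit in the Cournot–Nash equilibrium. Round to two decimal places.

813.39

Drake's profit: π_D = (150 - 2Q)q_D - (43q_D). Setting ∂π_D/∂q_D = 0: 107 - 4q_D - 2(q_Y) = 0.
Yarrow's profit: π_Y = (150 - 2Q)q_Y - (57q_Y). Setting ∂π_Y/∂q_Y = 0: 93 - 4q_Y - 2(q_D) = 0.
So q_D = (107 - 2q_Y)/4 and q_Y = (93 - 2q_D)/4.
Solving the pair: q_D = 121/6, q_Y = 79/6.
Price P = 150 - 2·(100/3) = 250/3.
Drake's profit: (250/3 - 43)·(121/6) = 813.3889.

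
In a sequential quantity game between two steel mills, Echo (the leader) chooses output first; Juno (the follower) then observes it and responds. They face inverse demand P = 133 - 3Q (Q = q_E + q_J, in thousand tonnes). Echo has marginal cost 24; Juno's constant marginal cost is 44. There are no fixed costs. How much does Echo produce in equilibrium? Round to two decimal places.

21.50

The follower Juno best-responds to any q_E: π_J = (133 - 3Q)q_J - 44q_J.
Setting the follower's marginal profit to zero, 89 - 3q_E - 6q_J = 0, i.e. q_J = (89 - 3q_E)/6.
Echo substitutes q_J(q_E) into its own profit: π_E = q_E(133 - 3q_E - (89 - 3q_E)/2) - 24q_E = (177/2 - (3/2)q_E)q_E - 24q_E.
Leader FOC: 129/2 - 3q_E = 0, so q_E = 43/2.
Then q_J = (89 - 3·(43/2))/6 = 49/12.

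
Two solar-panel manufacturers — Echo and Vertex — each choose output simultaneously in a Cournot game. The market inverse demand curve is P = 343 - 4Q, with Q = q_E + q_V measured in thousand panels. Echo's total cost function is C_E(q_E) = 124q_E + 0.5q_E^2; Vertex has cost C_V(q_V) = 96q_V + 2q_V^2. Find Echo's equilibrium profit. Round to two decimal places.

Echo's profit: π_E = (343 - 4Q)q_E - (124q_E + (1/2)q_E²). Setting ∂π_E/∂q_E = 0: 219 - 9q_E - 4(q_V) = 0.
Vertex's first-order condition: 247 - 12q_V - 4(q_E) = 0.
Best responses: q_E = (219 - 4q_V)/9, q_V = (247 - 4q_E)/12.
Substituting one into the other gives q_E = 410/23 and q_V = 1347/92.
Price P = 343 - 4·32.4674 = 213.1304.
Echo's profit: 213.1304·(410/23) - 124·(410/23) - (1/2)(410/23)² = 1429.9622.

1429.96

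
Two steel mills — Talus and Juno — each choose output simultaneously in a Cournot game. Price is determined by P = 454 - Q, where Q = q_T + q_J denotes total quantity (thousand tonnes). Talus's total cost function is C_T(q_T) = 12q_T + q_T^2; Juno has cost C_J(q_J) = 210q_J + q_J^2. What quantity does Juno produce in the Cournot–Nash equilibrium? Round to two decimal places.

Talus's profit: π_T = (454 - Q)q_T - (12q_T + q_T²). Setting ∂π_T/∂q_T = 0: 442 - 4q_T - (q_J) = 0.
Juno's profit: π_J = (454 - Q)q_J - (210q_J + q_J²). Setting ∂π_J/∂q_J = 0: 244 - 4q_J - (q_T) = 0.
Rearranging gives the reaction functions q_T = (442 - q_J)/4 and q_J = (244 - q_T)/4.
Substituting one into the other gives q_T = 508/5 and q_J = 178/5.

35.60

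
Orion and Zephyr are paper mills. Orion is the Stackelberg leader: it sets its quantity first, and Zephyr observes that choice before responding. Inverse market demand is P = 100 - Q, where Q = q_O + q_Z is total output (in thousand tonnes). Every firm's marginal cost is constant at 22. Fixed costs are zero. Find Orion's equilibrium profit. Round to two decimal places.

The follower Zephyr best-responds to any q_O: π_Z = (100 - Q)q_Z - 22q_Z.
Setting the follower's marginal profit to zero, 78 - q_O - 2q_Z = 0, i.e. q_Z = (78 - q_O)/2.
The leader anticipates this reaction. Substituting into P = 100 - Q gives P = 61 - (1/2)q_O, so π_O = (61 - (1/2)q_O)q_O - 22q_O.
Maximising: ∂π_O/∂q_O = 39 - q_O = 0, giving q_O = 39.
Then q_Z = (78 - 39)/2 = 39/2.
Price P = 100 - 117/2 = 83/2.
Orion's profit: (83/2 - 22)·39 = 1521/2.

760.50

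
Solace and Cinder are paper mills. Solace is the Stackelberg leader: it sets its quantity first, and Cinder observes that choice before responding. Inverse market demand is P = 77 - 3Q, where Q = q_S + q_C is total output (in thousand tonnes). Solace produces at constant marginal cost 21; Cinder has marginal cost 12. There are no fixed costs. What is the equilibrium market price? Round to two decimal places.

Solve by backward induction. Given q_S, the follower Cinder maximises π_C = (77 - 3q_S - 3q_C)q_C - 12q_C.
∂π_C/∂q_C = 65 - 3q_S - 6q_C = 0 gives the reaction function q_C = (65 - 3q_S)/6.
The leader anticipates this reaction. Substituting into P = 77 - 3Q gives P = 89/2 - (3/2)q_S, so π_S = (89/2 - (3/2)q_S)q_S - 21q_S.
Maximising: ∂π_S/∂q_S = 47/2 - 3q_S = 0, giving q_S = 47/6.
Then q_C = (65 - 3·(47/6))/6 = 83/12.
Total output Q = 59/4, so price P = 77 - 3·(59/4) = 131/4.

32.75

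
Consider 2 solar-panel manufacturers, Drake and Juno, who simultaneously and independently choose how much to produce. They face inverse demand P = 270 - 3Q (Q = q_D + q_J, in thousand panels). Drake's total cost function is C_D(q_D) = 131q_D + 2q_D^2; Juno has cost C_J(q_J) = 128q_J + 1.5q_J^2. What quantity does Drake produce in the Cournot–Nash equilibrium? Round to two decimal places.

10.19

Drake's profit: π_D = (270 - 3Q)q_D - (131q_D + 2q_D²). Setting ∂π_D/∂q_D = 0: 139 - 10q_D - 3(q_J) = 0.
Juno's first-order condition: 142 - 9q_J - 3(q_D) = 0.
Best responses: q_D = (139 - 3q_J)/10, q_J = (142 - 3q_D)/9.
Substituting one into the other gives q_D = 275/27 and q_J = 1003/81.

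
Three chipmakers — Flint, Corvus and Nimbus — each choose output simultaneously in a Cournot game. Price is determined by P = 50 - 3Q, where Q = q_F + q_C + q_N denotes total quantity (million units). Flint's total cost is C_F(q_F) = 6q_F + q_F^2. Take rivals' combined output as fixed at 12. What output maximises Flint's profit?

1

With rivals' combined output fixed at 12, Flint's profit is π_F = (50 - 3·12 - 3q_F)q_F - (6q_F + q_F²) = (14 - 3q_F)q_F - (6q_F + q_F²).
∂π_F/∂q_F = 8 - 8q_F = 0, so q_F = 1.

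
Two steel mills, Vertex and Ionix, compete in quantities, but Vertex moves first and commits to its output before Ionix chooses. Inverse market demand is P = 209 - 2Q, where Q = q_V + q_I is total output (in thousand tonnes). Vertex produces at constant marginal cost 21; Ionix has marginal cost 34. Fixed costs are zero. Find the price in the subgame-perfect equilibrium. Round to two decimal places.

71.25

Solve by backward induction. Given q_V, the follower Ionix maximises π_I = (209 - 2q_V - 2q_I)q_I - 34q_I.
Follower FOC: 175 - 2q_V - 4q_I = 0, so q_I(q_V) = (175 - 2q_V)/4.
Vertex substitutes q_I(q_V) into its own profit: π_V = q_V(209 - 2q_V - (175 - 2q_V)/2) - 21q_V = (243/2 - q_V)q_V - 21q_V.
The leader's first-order condition 201/2 - 2q_V = 0 yields q_V = 201/4.
Then q_I = (175 - 2·(201/4))/4 = 149/8.
Total output Q = 551/8, so price P = 209 - 2·(551/8) = 285/4.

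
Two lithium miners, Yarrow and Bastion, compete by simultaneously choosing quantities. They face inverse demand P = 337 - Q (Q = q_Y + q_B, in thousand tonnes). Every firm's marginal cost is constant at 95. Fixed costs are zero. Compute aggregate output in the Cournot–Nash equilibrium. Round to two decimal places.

Each firm earns π_i = (337 - Q)q_i - 95q_i.
First-order condition (treating rivals' output as given): 242 - 2q_i - q_j = 0.
By symmetry each firm produces the same amount; substituting q_j = q_i yields q_i = 242/3.
Total output Q = 242/3 + 242/3 = 484/3.

161.33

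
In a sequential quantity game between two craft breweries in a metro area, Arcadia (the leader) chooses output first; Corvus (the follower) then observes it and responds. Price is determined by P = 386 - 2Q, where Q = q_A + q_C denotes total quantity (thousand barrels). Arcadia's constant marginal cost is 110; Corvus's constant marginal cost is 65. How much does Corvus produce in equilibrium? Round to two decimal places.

Solve by backward induction. Given q_A, the follower Corvus maximises π_C = (386 - 2q_A - 2q_C)q_C - 65q_C.
Follower FOC: 321 - 2q_A - 4q_C = 0, so q_C(q_A) = (321 - 2q_A)/4.
Arcadia substitutes q_C(q_A) into its own profit: π_A = q_A(386 - 2q_A - (321 - 2q_A)/2) - 110q_A = (451/2 - q_A)q_A - 110q_A.
Leader FOC: 231/2 - 2q_A = 0, so q_A = 231/4.
Then q_C = (321 - 2·(231/4))/4 = 411/8.

51.38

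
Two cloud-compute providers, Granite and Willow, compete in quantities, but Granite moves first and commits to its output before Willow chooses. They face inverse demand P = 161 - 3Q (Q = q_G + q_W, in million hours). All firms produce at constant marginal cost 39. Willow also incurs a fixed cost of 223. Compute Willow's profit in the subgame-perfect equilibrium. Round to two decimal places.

87.08

Solve by backward induction. Given q_G, the follower Willow maximises π_W = (161 - 3q_G - 3q_W)q_W - 39q_W.
∂π_W/∂q_W = 122 - 3q_G - 6q_W = 0 gives the reaction function q_W = (122 - 3q_G)/6.
The leader anticipates this reaction. Substituting into P = 161 - 3Q gives P = 100 - (3/2)q_G, so π_G = (100 - (3/2)q_G)q_G - 39q_G.
Leader FOC: 61 - 3q_G = 0, so q_G = 61/3.
Then q_W = (122 - 3·(61/3))/6 = 61/6.
Price P = 161 - 3·(61/2) = 139/2.
Willow's profit: (139/2 - 39)·(61/6) - 223 = 1045/12.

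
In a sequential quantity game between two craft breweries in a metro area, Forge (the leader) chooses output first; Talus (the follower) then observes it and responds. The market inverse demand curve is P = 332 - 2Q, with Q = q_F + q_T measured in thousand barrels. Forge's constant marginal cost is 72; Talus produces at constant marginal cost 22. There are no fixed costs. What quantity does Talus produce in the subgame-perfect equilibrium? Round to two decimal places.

Solve by backward induction. Given q_F, the follower Talus maximises π_T = (332 - 2q_F - 2q_T)q_T - 22q_T.
∂π_T/∂q_T = 310 - 2q_F - 4q_T = 0 gives the reaction function q_T = (310 - 2q_F)/4.
Forge substitutes q_T(q_F) into its own profit: π_F = q_F(332 - 2q_F - (310 - 2q_F)/2) - 72q_F = (177 - q_F)q_F - 72q_F.
Maximising: ∂π_F/∂q_F = 105 - 2q_F = 0, giving q_F = 105/2.
Then q_T = (310 - 2·(105/2))/4 = 205/4.

51.25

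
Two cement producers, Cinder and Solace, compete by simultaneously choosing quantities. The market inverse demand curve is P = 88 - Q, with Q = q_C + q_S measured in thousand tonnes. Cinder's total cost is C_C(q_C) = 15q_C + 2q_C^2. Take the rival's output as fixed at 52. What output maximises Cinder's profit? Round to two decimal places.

With the rival's output fixed at 52, Cinder's profit is π_C = (88 - 52 - q_C)q_C - (15q_C + 2q_C²) = (36 - q_C)q_C - (15q_C + 2q_C²).
∂π_C/∂q_C = 21 - 6q_C = 0, so q_C = 7/2.

3.50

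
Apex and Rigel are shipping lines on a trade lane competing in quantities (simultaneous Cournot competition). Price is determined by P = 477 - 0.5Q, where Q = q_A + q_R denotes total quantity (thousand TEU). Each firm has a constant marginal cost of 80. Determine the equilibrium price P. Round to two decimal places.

212.33

Each firm earns π_i = (477 - 0.5Q)q_i - 80q_i.
First-order condition (treating rivals' output as given): 397 - q_i - (1/2)q_j = 0.
With identical firms every q_j equals q_i, so q_j = q_i and 397 = (3/2)q_i, giving q_i = 794/3.
Total output Q = 1588/3, so price P = 477 - (1/2)·(1588/3) = 637/3.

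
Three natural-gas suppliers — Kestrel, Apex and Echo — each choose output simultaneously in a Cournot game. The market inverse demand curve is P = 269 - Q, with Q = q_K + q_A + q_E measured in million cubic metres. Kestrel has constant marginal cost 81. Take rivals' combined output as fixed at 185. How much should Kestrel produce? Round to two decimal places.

With rivals' combined output fixed at 185, Kestrel's profit is π_K = (269 - 185 - q_K)q_K - (81q_K) = (84 - q_K)q_K - (81q_K).
∂π_K/∂q_K = 3 - 2q_K = 0, so q_K = 3/2.

1.50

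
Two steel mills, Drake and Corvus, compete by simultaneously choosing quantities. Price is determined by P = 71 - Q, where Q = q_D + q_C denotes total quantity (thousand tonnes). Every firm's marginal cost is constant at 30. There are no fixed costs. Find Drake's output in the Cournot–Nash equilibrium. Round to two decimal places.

A representative firm's profit is π_i = q_i(71 - Q) - 30q_i.
Setting ∂π_i/∂q_i = 0 with rivals' quantities fixed: 41 - 2q_i - q_j = 0.
With identical firms every q_j equals q_i, so q_j = q_i and 41 = 3q_i, giving q_i = 41/3.

13.67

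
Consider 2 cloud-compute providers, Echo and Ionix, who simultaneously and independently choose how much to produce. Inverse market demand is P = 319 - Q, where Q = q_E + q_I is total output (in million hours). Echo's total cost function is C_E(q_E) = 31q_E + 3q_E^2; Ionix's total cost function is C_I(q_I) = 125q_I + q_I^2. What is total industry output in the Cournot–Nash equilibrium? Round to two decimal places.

Echo's profit: π_E = (319 - Q)q_E - (31q_E + 3q_E²). Setting ∂π_E/∂q_E = 0: 288 - 8q_E - (q_I) = 0.
Ionix's profit: π_I = (319 - Q)q_I - (125q_I + q_I²). Setting ∂π_I/∂q_I = 0: 194 - 4q_I - (q_E) = 0.
Rearranging gives the reaction functions q_E = (288 - q_I)/8 and q_I = (194 - q_E)/4.
Solving the pair: q_E = 958/31, q_I = 1264/31.
Total output Q = 958/31 + 1264/31 = 71.6774.

71.68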